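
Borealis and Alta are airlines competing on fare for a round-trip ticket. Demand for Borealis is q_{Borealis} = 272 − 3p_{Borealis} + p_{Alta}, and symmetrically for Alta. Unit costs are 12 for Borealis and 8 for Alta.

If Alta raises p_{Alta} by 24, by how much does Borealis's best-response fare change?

Borealis's profit: π = (p_{Borealis} − 12)(272 − 3p_{Borealis} + p_{Alta}).
∂π/∂p_{Borealis} = 308 − 6p_{Borealis} + p_{Alta} = 0 ⇒ p_{Borealis} = 154/3 + (1/6)p_{Alta}.
The reaction-function slope is 1/6, so a 24-unit rise in p_{Alta} moves p_{Borealis} by 1/6 × 24 = 4. Borealis's best response rises — the actions are strategic complements.

4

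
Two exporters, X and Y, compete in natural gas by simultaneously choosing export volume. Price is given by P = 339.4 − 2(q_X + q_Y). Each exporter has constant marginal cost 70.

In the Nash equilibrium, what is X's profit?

Exporter X's profit: π = q_X(339.4 − 2(q_X + q_Y)) − 70q_X.
∂π/∂q_X = 269.4 − 4q_X − 2q_Y = 0, so q_X = 67.35 − 0.5q_Y.
The game is symmetric, so in equilibrium q_Y = q_X: the reaction function gives 1.5q_X = 67.35, hence q_X = 44.9.
Price P = 339.4 − 2·89.8 = 159.8.
X's profit: (159.8 − 70)·44.9 = 4032.02.

4032.02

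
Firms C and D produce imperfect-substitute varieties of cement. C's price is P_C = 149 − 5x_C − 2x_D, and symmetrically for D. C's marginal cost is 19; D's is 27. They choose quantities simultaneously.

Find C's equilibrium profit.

605

Firm C's profit: π = x_C(149 − 5x_C − 2x_D) − 19x_C.
∂π/∂x_C = 130 − 10x_C − 2x_D = 0 ⇒ x_C = 13 − 0.2x_D.
Similarly x_D = 12.2 − 0.2x_C.
Plugging x_D into C's best response: x_C = 13 − 0.2(12.2 − 0.2x_C) ⇒ 0.96x_C = 10.56, so x_C = 11.
Then x_D = 12.2 − 0.2·11 = 10.
P_C = 149 − 5·11 − 2·10 = 74.
Profit = (74 − 19)·11 = 605.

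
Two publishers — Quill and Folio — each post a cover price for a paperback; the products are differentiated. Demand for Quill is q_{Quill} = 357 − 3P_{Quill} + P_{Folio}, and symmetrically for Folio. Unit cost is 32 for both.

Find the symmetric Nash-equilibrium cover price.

Quill's profit: π = (P_{Quill} − 32)(357 − 3P_{Quill} + P_{Folio}).
∂π/∂P_{Quill} = 453 − 6P_{Quill} + P_{Folio} = 0 ⇒ P_{Quill} = 75.5 + (1/6)P_{Folio}.
Setting P_{Quill} = P_{Folio} in the reaction function: P_{Quill} = 75.5 + (1/6)P_{Quill}, so P_{Quill} = 75.5 / (5/6) = 90.6.

90.6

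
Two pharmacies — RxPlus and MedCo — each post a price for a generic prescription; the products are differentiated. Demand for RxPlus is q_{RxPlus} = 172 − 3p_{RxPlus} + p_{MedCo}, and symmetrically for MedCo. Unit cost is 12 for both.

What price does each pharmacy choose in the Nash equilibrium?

41.6

RxPlus's profit: π = (p_{RxPlus} − 12)(172 − 3p_{RxPlus} + p_{MedCo}).
∂π/∂p_{RxPlus} = 208 − 6p_{RxPlus} + p_{MedCo} = 0 ⇒ p_{RxPlus} = 104/3 + (1/6)p_{MedCo}.
Setting p_{RxPlus} = p_{MedCo} in the reaction function: p_{RxPlus} = 104/3 + (1/6)p_{RxPlus}, so p_{RxPlus} = (104/3) / (5/6) = 41.6.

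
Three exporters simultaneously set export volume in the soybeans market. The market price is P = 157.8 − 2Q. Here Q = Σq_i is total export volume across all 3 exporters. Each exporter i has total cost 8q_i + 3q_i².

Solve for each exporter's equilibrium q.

A representative exporter's profit is π_i = q_i(157.8 − 2Q) − 8q_i − 3q_i², with Q = q_i + Σ_{j≠i} q_j.
First-order condition: 149.8 − 10q_i − 2Σ_{j≠i} q_j = 0.
Imposing symmetry (q_j = q for all j) turns Σ_{j≠i} q_j into 2q, so 149.8 = 14q and q = 10.7.

10.7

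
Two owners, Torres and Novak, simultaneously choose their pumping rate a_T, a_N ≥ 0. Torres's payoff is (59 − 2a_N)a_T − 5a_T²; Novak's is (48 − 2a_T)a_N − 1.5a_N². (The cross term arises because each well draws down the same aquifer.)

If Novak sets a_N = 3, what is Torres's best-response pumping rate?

5.3

Expanding Torres's payoff: 59a_T − 2a_Na_T − 5a_T².
∂π/∂a_T = 59 − 2a_N − 10a_T = 0, so a_T = 5.9 − 0.2a_N.
At a_N = 3: a_T = 5.9 − 0.2·3 = 5.3.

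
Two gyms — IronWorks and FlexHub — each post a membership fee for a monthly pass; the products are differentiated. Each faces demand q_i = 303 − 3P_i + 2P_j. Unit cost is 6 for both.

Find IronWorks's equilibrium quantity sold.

IronWorks's profit: π = (P_{IronWorks} − 6)(303 − 3P_{IronWorks} + 2P_{FlexHub}).
∂π/∂P_{IronWorks} = 321 − 6P_{IronWorks} + 2P_{FlexHub} = 0 ⇒ P_{IronWorks} = 53.5 + (1/3)P_{FlexHub}.
Setting P_{IronWorks} = P_{FlexHub} in the reaction function: P_{IronWorks} = 53.5 + (1/3)P_{IronWorks}, so P_{IronWorks} = 53.5 / (2/3) = 80.25.
q_{IronWorks} = 303 − 3·80.25 + 2·80.25 = 222.75.

222.75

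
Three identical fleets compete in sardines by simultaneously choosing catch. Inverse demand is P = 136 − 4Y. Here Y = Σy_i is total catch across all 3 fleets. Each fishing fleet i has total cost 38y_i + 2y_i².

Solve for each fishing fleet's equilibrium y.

A representative fishing fleet's profit is π_i = y_i(136 − 4Y) − 38y_i − 2y_i², with Y = y_i + Σ_{j≠i} y_j.
First-order condition: 98 − 12y_i − 4Σ_{j≠i} y_j = 0.
Imposing symmetry (y_j = y for all j) turns Σ_{j≠i} y_j into 2y, so 98 = 20y and y = 4.9.

4.9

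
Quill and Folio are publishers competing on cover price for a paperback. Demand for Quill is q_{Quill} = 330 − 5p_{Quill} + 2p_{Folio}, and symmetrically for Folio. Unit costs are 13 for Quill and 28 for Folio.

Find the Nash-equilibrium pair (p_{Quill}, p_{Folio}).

Quill's profit: π = (p_{Quill} − 13)(330 − 5p_{Quill} + 2p_{Folio}).
∂π/∂p_{Quill} = 395 − 10p_{Quill} + 2p_{Folio} = 0 ⇒ p_{Quill} = 39.5 + 0.2p_{Folio}.
Similarly p_{Folio} = 47 + 0.2p_{Quill}.
Plugging p_{Folio} into Quill's best response: p_{Quill} = 39.5 + 0.2(47 + 0.2p_{Quill}) ⇒ 0.96p_{Quill} = 48.9, so p_{Quill} = 50.9375.
Then p_{Folio} = 47 + 0.2·50.9375 = 57.1875.

50.9375, 57.1875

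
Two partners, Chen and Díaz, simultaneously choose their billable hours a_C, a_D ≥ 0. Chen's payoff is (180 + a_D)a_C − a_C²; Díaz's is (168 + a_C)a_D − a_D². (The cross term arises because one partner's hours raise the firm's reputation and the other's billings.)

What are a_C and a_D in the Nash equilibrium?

Expanding Chen's payoff: 180a_C + a_Da_C − a_C².
∂π/∂a_C = 180 + a_D − 2a_C = 0, so a_C = 90 + 0.5a_D.
Likewise for Díaz: a_D = 84 + 0.5a_C.
Solving the two reaction functions simultaneously: (1 − (0.5)(0.5))a_C = 90 + 0.5·84, so 0.75a_C = 132 and a_C = 176.
Then a_D = 84 + 0.5·176 = 172.

176, 172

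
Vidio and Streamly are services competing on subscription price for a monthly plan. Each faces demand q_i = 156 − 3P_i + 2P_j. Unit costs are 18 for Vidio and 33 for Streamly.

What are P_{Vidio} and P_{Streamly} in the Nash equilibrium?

55.3125, 60.9375

Vidio's profit: π = (P_{Vidio} − 18)(156 − 3P_{Vidio} + 2P_{Streamly}).
∂π/∂P_{Vidio} = 210 − 6P_{Vidio} + 2P_{Streamly} = 0 ⇒ P_{Vidio} = 35 + (1/3)P_{Streamly}.
Similarly P_{Streamly} = 42.5 + (1/3)P_{Vidio}.
Solving the two reaction functions simultaneously: (1 − (1/3)(1/3))P_{Vidio} = 35 + (1/3)·42.5, so (8/9)P_{Vidio} = 295/6 and P_{Vidio} = 55.3125.
Then P_{Streamly} = 42.5 + (1/3)·55.3125 = 60.9375.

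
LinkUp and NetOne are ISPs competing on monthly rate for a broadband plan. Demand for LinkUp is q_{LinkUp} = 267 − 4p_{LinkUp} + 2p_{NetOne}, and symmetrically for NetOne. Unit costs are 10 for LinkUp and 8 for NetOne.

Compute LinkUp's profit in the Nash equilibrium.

6691.24

LinkUp's profit: π = (p_{LinkUp} − 10)(267 − 4p_{LinkUp} + 2p_{NetOne}).
∂π/∂p_{LinkUp} = 307 − 8p_{LinkUp} + 2p_{NetOne} = 0 ⇒ p_{LinkUp} = 38.375 + 0.25p_{NetOne}.
Similarly p_{NetOne} = 37.375 + 0.25p_{LinkUp}.
Solving the two reaction functions simultaneously: (1 − (0.25)(0.25))p_{LinkUp} = 38.375 + 0.25·37.375, so 0.9375p_{LinkUp} = 1527/32 and p_{LinkUp} = 50.9.
Then p_{NetOne} = 37.375 + 0.25·50.9 = 50.1.
q_{LinkUp} = 267 − 4·50.9 + 2·50.1 = 163.6.
Profit = (50.9 − 10)·163.6 = 6691.24.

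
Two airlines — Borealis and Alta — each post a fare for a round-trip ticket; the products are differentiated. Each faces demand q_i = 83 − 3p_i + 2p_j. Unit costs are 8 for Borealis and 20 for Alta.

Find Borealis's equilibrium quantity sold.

63

Borealis's profit: π = (p_{Borealis} − 8)(83 − 3p_{Borealis} + 2p_{Alta}).
∂π/∂p_{Borealis} = 107 − 6p_{Borealis} + 2p_{Alta} = 0 ⇒ p_{Borealis} = 107/6 + (1/3)p_{Alta}.
Similarly p_{Alta} = 143/6 + (1/3)p_{Borealis}.
Plugging p_{Alta} into Borealis's best response: p_{Borealis} = 107/6 + (1/3)(143/6 + (1/3)p_{Borealis}) ⇒ (8/9)p_{Borealis} = 232/9, so p_{Borealis} = 29.
Then p_{Alta} = 143/6 + (1/3)·29 = 33.5.
q_{Borealis} = 83 − 3·29 + 2·33.5 = 63.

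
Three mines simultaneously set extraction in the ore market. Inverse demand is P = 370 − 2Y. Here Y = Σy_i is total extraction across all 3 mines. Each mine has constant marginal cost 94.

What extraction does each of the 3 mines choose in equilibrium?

34.5

A representative mine's profit is π_i = y_i(370 − 2Y) − 94y_i, with Y = y_i + Σ_{j≠i} y_j.
First-order condition: 276 − 4y_i − 2Σ_{j≠i} y_j = 0.
Imposing symmetry (y_j = y for all j) turns Σ_{j≠i} y_j into 2y, so 276 = 8y and y = 34.5.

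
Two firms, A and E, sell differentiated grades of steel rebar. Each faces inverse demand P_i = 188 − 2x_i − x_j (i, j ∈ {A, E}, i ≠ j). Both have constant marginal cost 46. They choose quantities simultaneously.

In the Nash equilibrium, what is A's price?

102.8

Firm A's profit: π = x_A(188 − 2x_A − x_E) − 46x_A.
∂π/∂x_A = 142 − 4x_A − x_E = 0 ⇒ x_A = 35.5 − 0.25x_E.
The game is symmetric, so in equilibrium x_E = x_A: the reaction function gives 1.25x_A = 35.5, hence x_A = 28.4.
P_A = 188 − 2·28.4 − 28.4 = 102.8.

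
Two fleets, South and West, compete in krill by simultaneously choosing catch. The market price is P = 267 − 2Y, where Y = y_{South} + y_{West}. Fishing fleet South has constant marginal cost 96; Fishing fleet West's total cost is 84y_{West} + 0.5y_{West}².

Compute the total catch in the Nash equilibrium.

54.9375

Fishing fleet South's profit: π = y_{South}(267 − 2(y_{South} + y_{West})) − 96y_{South}.
∂π/∂y_{South} = 171 − 4y_{South} − 2y_{West} = 0, so y_{South} = 42.75 − 0.5y_{West}.
For West: ∂π/∂y_{West} = 183 − 5y_{West} − 2y_{South} = 0 ⇒ y_{West} = 36.6 − 0.4y_{South}.
Solving the two reaction functions simultaneously: (1 − (−0.5)(−0.4))y_{South} = 42.75 − 0.5·36.6, so 0.8y_{South} = 24.45 and y_{South} = 30.5625.
Then y_{West} = 36.6 − 0.4·30.5625 = 24.375.
Total catch: 30.5625 + 24.375 = 54.9375.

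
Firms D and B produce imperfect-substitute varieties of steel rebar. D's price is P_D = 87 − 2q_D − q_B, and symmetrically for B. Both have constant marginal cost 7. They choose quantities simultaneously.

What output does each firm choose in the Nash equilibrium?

Firm D's profit: π = q_D(87 − 2q_D − q_B) − 7q_D.
∂π/∂q_D = 80 − 4q_D − q_B = 0 ⇒ q_D = 20 − 0.25q_B.
Setting q_D = q_B in the reaction function: q_D = 20 − 0.25q_D, so q_D = 20 / 1.25 = 16.

16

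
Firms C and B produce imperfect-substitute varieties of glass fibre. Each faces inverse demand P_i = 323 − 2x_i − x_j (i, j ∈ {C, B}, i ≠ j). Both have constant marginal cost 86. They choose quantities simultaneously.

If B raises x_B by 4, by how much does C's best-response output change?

Firm C's profit: π = x_C(323 − 2x_C − x_B) − 86x_C.
∂π/∂x_C = 237 − 4x_C − x_B = 0 ⇒ x_C = 59.25 − 0.25x_B.
The reaction-function slope is −0.25, so a 4-unit rise in x_B moves x_C by −0.25 × 4 = −1. C's best response falls — the actions are strategic substitutes.

-1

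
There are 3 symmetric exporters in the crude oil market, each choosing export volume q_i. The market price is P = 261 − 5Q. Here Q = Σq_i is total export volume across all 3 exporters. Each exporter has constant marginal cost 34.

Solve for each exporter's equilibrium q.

A representative exporter's profit is π_i = q_i(261 − 5Q) − 34q_i, with Q = q_i + Σ_{j≠i} q_j.
First-order condition: 227 − 10q_i − 5Σ_{j≠i} q_j = 0.
With identical exporters, set every q_j = q: then 227 − 10q − 10q = 0, i.e. q = 227/20 = 11.35.

11.35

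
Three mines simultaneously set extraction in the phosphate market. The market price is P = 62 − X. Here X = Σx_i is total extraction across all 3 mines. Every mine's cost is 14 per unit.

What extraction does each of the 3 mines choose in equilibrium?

A representative mine's profit is π_i = x_i(62 − X) − 14x_i, with X = x_i + Σ_{j≠i} x_j.
First-order condition: 48 − 2x_i − Σ_{j≠i} x_j = 0.
In a symmetric equilibrium every mine chooses the same x, so Σ_{j≠i} x_j = 2x. The condition becomes 48 − 4x = 0, giving x = 48/4 = 12.

12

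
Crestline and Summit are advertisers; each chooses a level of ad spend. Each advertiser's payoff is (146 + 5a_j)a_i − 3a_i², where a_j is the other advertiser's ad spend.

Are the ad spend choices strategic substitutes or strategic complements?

Crestline's payoff is (146 + 5a_S)a_C − 3a_C².
∂π/∂a_C = 146 + 5a_S − 6a_C = 0, so a_C = 73/3 + (5/6)a_S.
The best-response slope da_C/da_S = 5/6 > 0: the reaction function is upward-sloping, so the choices are strategic complements.

strategic complements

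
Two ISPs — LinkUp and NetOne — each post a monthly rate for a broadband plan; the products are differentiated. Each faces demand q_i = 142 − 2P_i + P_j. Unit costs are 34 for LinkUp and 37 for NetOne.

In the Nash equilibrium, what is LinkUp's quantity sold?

LinkUp's profit: π = (P_{LinkUp} − 34)(142 − 2P_{LinkUp} + P_{NetOne}).
∂π/∂P_{LinkUp} = 210 − 4P_{LinkUp} + P_{NetOne} = 0 ⇒ P_{LinkUp} = 52.5 + 0.25P_{NetOne}.
Similarly P_{NetOne} = 54 + 0.25P_{LinkUp}.
Plugging P_{NetOne} into LinkUp's best response: P_{LinkUp} = 52.5 + 0.25(54 + 0.25P_{LinkUp}) ⇒ 0.9375P_{LinkUp} = 66, so P_{LinkUp} = 70.4.
Then P_{NetOne} = 54 + 0.25·70.4 = 71.6.
q_{LinkUp} = 142 − 2·70.4 + 71.6 = 72.8.

72.8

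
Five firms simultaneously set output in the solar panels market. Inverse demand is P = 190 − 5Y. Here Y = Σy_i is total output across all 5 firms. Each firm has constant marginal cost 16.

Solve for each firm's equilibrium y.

5.8

A representative firm's profit is π_i = y_i(190 − 5Y) − 16y_i, with Y = y_i + Σ_{j≠i} y_j.
First-order condition: 174 − 10y_i − 5Σ_{j≠i} y_j = 0.
Imposing symmetry (y_j = y for all j) turns Σ_{j≠i} y_j into 4y, so 174 = 30y and y = 5.8.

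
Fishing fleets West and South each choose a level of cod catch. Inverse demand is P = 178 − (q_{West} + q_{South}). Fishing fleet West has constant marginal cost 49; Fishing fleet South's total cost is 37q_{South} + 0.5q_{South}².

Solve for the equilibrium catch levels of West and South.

49.2, 30.6

Fishing fleet West's profit: π = q_{West}(178 − (q_{West} + q_{South})) − 49q_{West}.
∂π/∂q_{West} = 129 − 2q_{West} − q_{South} = 0, so q_{West} = 64.5 − 0.5q_{South}.
For South: ∂π/∂q_{South} = 141 − 3q_{South} − q_{West} = 0 ⇒ q_{South} = 47 − (1/3)q_{West}.
Solving the two reaction functions simultaneously: (1 − (−0.5)(−1/3))q_{West} = 64.5 − 0.5·47, so (5/6)q_{West} = 41 and q_{West} = 49.2.
Then q_{South} = 47 − (1/3)·49.2 = 30.6.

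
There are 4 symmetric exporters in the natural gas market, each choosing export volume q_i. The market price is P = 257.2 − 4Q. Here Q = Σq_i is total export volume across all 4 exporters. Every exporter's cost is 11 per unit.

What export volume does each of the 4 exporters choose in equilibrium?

12.31

A representative exporter's profit is π_i = q_i(257.2 − 4Q) − 11q_i, with Q = q_i + Σ_{j≠i} q_j.
First-order condition: 246.2 − 8q_i − 4Σ_{j≠i} q_j = 0.
Imposing symmetry (q_j = q for all j) turns Σ_{j≠i} q_j into 3q, so 246.2 = 20q and q = 12.31.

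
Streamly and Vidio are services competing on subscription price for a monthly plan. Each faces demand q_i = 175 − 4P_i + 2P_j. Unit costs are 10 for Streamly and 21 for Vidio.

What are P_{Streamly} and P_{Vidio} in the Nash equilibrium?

37.3, 41.7

Streamly's profit: π = (P_{Streamly} − 10)(175 − 4P_{Streamly} + 2P_{Vidio}).
∂π/∂P_{Streamly} = 215 − 8P_{Streamly} + 2P_{Vidio} = 0 ⇒ P_{Streamly} = 26.875 + 0.25P_{Vidio}.
Similarly P_{Vidio} = 32.375 + 0.25P_{Streamly}.
Plugging P_{Vidio} into Streamly's best response: P_{Streamly} = 26.875 + 0.25(32.375 + 0.25P_{Streamly}) ⇒ 0.9375P_{Streamly} = 1119/32, so P_{Streamly} = 37.3.
Then P_{Vidio} = 32.375 + 0.25·37.3 = 41.7.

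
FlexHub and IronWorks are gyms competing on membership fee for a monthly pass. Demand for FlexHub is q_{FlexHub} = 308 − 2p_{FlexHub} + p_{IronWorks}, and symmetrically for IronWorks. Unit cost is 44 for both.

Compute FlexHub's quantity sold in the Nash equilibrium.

FlexHub's profit: π = (p_{FlexHub} − 44)(308 − 2p_{FlexHub} + p_{IronWorks}).
∂π/∂p_{FlexHub} = 396 − 4p_{FlexHub} + p_{IronWorks} = 0 ⇒ p_{FlexHub} = 99 + 0.25p_{IronWorks}.
By symmetry p_{IronWorks} = p_{FlexHub}; substituting into the reaction function, 0.75p_{FlexHub} = 99 and p_{FlexHub} = 132.
q_{FlexHub} = 308 − 2·132 + 132 = 176.

176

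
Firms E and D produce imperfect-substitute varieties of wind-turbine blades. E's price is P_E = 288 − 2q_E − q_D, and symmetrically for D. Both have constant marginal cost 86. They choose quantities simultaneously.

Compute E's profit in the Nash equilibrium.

Firm E's profit: π = q_E(288 − 2q_E − q_D) − 86q_E.
∂π/∂q_E = 202 − 4q_E − q_D = 0 ⇒ q_E = 50.5 − 0.25q_D.
Setting q_E = q_D in the reaction function: q_E = 50.5 − 0.25q_E, so q_E = 50.5 / 1.25 = 40.4.
P_E = 288 − 2·40.4 − 40.4 = 166.8.
Profit = (166.8 − 86)·40.4 = 3264.32.

3264.32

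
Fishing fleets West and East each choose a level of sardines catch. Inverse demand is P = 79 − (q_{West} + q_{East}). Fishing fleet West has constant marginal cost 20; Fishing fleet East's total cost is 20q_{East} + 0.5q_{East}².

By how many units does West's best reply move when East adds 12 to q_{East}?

-6

Fishing fleet West's profit: π = q_{West}(79 − (q_{West} + q_{East})) − 20q_{West}.
∂π/∂q_{West} = 59 − 2q_{West} − q_{East} = 0, so q_{West} = 29.5 − 0.5q_{East}.
The reaction-function slope is −0.5, so a 12-unit rise in q_{East} moves q_{West} by −0.5 × 12 = −6. West's best response falls — the actions are strategic substitutes.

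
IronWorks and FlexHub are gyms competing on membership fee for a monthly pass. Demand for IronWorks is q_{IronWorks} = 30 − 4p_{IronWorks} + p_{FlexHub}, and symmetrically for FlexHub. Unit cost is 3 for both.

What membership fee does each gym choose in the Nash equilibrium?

6

IronWorks's profit: π = (p_{IronWorks} − 3)(30 − 4p_{IronWorks} + p_{FlexHub}).
∂π/∂p_{IronWorks} = 42 − 8p_{IronWorks} + p_{FlexHub} = 0 ⇒ p_{IronWorks} = 5.25 + 0.125p_{FlexHub}.
By symmetry p_{FlexHub} = p_{IronWorks}; substituting into the reaction function, 0.875p_{IronWorks} = 5.25 and p_{IronWorks} = 6.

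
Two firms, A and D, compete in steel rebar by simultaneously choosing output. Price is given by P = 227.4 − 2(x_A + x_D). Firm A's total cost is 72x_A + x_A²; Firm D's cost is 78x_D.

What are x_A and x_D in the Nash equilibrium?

16.14, 29.28

Firm A's profit: π = x_A(227.4 − 2(x_A + x_D)) − 72x_A − x_A².
∂π/∂x_A = 155.4 − 6x_A − 2x_D = 0, so x_A = 25.9 − (1/3)x_D.
For D: ∂π/∂x_D = 149.4 − 4x_D − 2x_A = 0 ⇒ x_D = 37.35 − 0.5x_A.
Plugging x_D into A's best response: x_A = 25.9 − (1/3)(37.35 − 0.5x_A) ⇒ (5/6)x_A = 13.45, so x_A = 16.14.
Then x_D = 37.35 − 0.5·16.14 = 29.28.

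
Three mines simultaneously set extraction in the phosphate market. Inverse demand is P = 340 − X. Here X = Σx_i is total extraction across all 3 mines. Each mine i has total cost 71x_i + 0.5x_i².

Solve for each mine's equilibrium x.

53.8

A representative mine's profit is π_i = x_i(340 − X) − 71x_i − 0.5x_i², with X = x_i + Σ_{j≠i} x_j.
First-order condition: 269 − 3x_i − Σ_{j≠i} x_j = 0.
In a symmetric equilibrium every mine chooses the same x, so Σ_{j≠i} x_j = 2x. The condition becomes 269 − 5x = 0, giving x = 269/5 = 53.8.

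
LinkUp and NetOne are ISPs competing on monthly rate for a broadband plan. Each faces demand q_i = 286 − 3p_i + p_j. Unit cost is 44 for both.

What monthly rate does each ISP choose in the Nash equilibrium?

LinkUp's profit: π = (p_{LinkUp} − 44)(286 − 3p_{LinkUp} + p_{NetOne}).
∂π/∂p_{LinkUp} = 418 − 6p_{LinkUp} + p_{NetOne} = 0 ⇒ p_{LinkUp} = 209/3 + (1/6)p_{NetOne}.
By symmetry p_{NetOne} = p_{LinkUp}; substituting into the reaction function, (5/6)p_{LinkUp} = 209/3 and p_{LinkUp} = 83.6.

83.6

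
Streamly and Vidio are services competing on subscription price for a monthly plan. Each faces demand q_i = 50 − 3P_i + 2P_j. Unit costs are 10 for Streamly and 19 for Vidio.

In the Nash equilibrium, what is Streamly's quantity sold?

35.0625

Streamly's profit: π = (P_{Streamly} − 10)(50 − 3P_{Streamly} + 2P_{Vidio}).
∂π/∂P_{Streamly} = 80 − 6P_{Streamly} + 2P_{Vidio} = 0 ⇒ P_{Streamly} = 40/3 + (1/3)P_{Vidio}.
Similarly P_{Vidio} = 107/6 + (1/3)P_{Streamly}.
Plugging P_{Vidio} into Streamly's best response: P_{Streamly} = 40/3 + (1/3)(107/6 + (1/3)P_{Streamly}) ⇒ (8/9)P_{Streamly} = 347/18, so P_{Streamly} = 21.6875.
Then P_{Vidio} = 107/6 + (1/3)·21.6875 = 25.0625.
q_{Streamly} = 50 − 3·21.6875 + 2·25.0625 = 35.0625.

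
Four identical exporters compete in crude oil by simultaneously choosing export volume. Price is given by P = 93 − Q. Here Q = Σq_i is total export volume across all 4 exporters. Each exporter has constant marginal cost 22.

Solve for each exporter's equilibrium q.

A representative exporter's profit is π_i = q_i(93 − Q) − 22q_i, with Q = q_i + Σ_{j≠i} q_j.
First-order condition: 71 − 2q_i − Σ_{j≠i} q_j = 0.
Imposing symmetry (q_j = q for all j) turns Σ_{j≠i} q_j into 3q, so 71 = 5q and q = 14.2.

14.2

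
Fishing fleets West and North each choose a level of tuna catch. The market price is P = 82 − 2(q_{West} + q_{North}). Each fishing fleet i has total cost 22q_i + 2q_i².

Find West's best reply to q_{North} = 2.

7

Fishing fleet West's profit: π = q_{West}(82 − 2(q_{West} + q_{North})) − 22q_{West} − 2q_{West}².
∂π/∂q_{West} = 60 − 8q_{West} − 2q_{North} = 0, so q_{West} = 7.5 − 0.25q_{North}.
At q_{North} = 2: q_{West} = 7.5 − 0.25·2 = 7.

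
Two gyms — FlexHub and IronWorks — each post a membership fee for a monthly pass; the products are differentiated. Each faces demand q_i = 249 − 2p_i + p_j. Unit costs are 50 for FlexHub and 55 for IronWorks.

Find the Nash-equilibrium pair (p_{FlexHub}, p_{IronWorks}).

117, 119

FlexHub's profit: π = (p_{FlexHub} − 50)(249 − 2p_{FlexHub} + p_{IronWorks}).
∂π/∂p_{FlexHub} = 349 − 4p_{FlexHub} + p_{IronWorks} = 0 ⇒ p_{FlexHub} = 87.25 + 0.25p_{IronWorks}.
Similarly p_{IronWorks} = 89.75 + 0.25p_{FlexHub}.
Substituting the second reaction function into the first: p_{FlexHub} = 87.25 + 0.25(89.75 + 0.25p_{FlexHub}), which gives 0.9375p_{FlexHub} = 109.6875 ⇒ p_{FlexHub} = 117.
Then p_{IronWorks} = 89.75 + 0.25·117 = 119.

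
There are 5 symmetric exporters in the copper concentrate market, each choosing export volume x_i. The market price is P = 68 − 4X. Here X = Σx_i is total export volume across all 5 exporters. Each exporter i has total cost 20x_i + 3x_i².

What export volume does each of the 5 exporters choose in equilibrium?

1.6

A representative exporter's profit is π_i = x_i(68 − 4X) − 20x_i − 3x_i², with X = x_i + Σ_{j≠i} x_j.
First-order condition: 48 − 14x_i − 4Σ_{j≠i} x_j = 0.
Imposing symmetry (x_j = x for all j) turns Σ_{j≠i} x_j into 4x, so 48 = 30x and x = 1.6.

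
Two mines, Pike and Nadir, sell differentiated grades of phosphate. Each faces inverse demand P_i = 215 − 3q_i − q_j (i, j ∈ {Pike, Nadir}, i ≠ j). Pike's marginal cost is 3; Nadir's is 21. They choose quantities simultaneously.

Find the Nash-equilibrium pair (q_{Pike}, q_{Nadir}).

30.8, 27.2

Mine Pike's profit: π = q_{Pike}(215 − 3q_{Pike} − q_{Nadir}) − 3q_{Pike}.
∂π/∂q_{Pike} = 212 − 6q_{Pike} − q_{Nadir} = 0 ⇒ q_{Pike} = 106/3 − (1/6)q_{Nadir}.
Similarly q_{Nadir} = 97/3 − (1/6)q_{Pike}.
Substituting the second reaction function into the first: q_{Pike} = 106/3 − (1/6)(97/3 − (1/6)q_{Pike}), which gives (35/36)q_{Pike} = 539/18 ⇒ q_{Pike} = 30.8.
Then q_{Nadir} = 97/3 − (1/6)·30.8 = 27.2.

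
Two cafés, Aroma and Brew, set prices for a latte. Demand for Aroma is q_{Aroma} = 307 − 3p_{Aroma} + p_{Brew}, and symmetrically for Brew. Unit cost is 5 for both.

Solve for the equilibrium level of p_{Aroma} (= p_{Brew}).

64.4

Aroma's profit: π = (p_{Aroma} − 5)(307 − 3p_{Aroma} + p_{Brew}).
∂π/∂p_{Aroma} = 322 − 6p_{Aroma} + p_{Brew} = 0 ⇒ p_{Aroma} = 161/3 + (1/6)p_{Brew}.
The game is symmetric, so in equilibrium p_{Brew} = p_{Aroma}: the reaction function gives (5/6)p_{Aroma} = 161/3, hence p_{Aroma} = 64.4.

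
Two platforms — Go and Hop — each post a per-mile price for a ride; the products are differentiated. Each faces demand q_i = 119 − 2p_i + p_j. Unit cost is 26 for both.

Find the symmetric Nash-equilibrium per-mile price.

57

Go's profit: π = (p_{Go} − 26)(119 − 2p_{Go} + p_{Hop}).
∂π/∂p_{Go} = 171 − 4p_{Go} + p_{Hop} = 0 ⇒ p_{Go} = 42.75 + 0.25p_{Hop}.
The game is symmetric, so in equilibrium p_{Hop} = p_{Go}: the reaction function gives 0.75p_{Go} = 42.75, hence p_{Go} = 57.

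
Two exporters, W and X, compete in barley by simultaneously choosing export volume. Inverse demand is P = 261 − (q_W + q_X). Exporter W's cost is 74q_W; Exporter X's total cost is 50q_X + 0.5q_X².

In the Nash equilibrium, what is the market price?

144

Exporter W's profit: π = q_W(261 − (q_W + q_X)) − 74q_W.
∂π/∂q_W = 187 − 2q_W − q_X = 0, so q_W = 93.5 − 0.5q_X.
For X: ∂π/∂q_X = 211 − 3q_X − q_W = 0 ⇒ q_X = 211/3 − (1/3)q_W.
Substituting the second reaction function into the first: q_W = 93.5 − 0.5(211/3 − (1/3)q_W), which gives (5/6)q_W = 175/3 ⇒ q_W = 70.
Then q_X = 211/3 − (1/3)·70 = 47.
Equilibrium price: P = 261 − 117 = 144.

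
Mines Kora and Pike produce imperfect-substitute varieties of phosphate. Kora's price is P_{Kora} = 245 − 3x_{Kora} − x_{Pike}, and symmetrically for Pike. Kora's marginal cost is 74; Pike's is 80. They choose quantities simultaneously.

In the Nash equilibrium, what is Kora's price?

147.8

Mine Kora's profit: π = x_{Kora}(245 − 3x_{Kora} − x_{Pike}) − 74x_{Kora}.
∂π/∂x_{Kora} = 171 − 6x_{Kora} − x_{Pike} = 0 ⇒ x_{Kora} = 28.5 − (1/6)x_{Pike}.
Similarly x_{Pike} = 27.5 − (1/6)x_{Kora}.
Substituting the second reaction function into the first: x_{Kora} = 28.5 − (1/6)(27.5 − (1/6)x_{Kora}), which gives (35/36)x_{Kora} = 287/12 ⇒ x_{Kora} = 24.6.
Then x_{Pike} = 27.5 − (1/6)·24.6 = 23.4.
P_{Kora} = 245 − 3·24.6 − 23.4 = 147.8.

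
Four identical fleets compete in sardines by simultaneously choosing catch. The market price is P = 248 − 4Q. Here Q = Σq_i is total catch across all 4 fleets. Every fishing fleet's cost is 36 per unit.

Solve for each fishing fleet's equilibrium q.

10.6

A representative fishing fleet's profit is π_i = q_i(248 − 4Q) − 36q_i, with Q = q_i + Σ_{j≠i} q_j.
First-order condition: 212 − 8q_i − 4Σ_{j≠i} q_j = 0.
With identical fishing fleets, set every q_j = q: then 212 − 8q − 12q = 0, i.e. q = 212/20 = 10.6.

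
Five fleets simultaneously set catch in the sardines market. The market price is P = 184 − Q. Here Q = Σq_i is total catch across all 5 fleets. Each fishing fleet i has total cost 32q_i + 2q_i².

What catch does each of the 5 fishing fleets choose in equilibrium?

A representative fishing fleet's profit is π_i = q_i(184 − Q) − 32q_i − 2q_i², with Q = q_i + Σ_{j≠i} q_j.
First-order condition: 152 − 6q_i − Σ_{j≠i} q_j = 0.
In a symmetric equilibrium every fishing fleet chooses the same q, so Σ_{j≠i} q_j = 4q. The condition becomes 152 − 10q = 0, giving q = 152/10 = 15.2.

15.2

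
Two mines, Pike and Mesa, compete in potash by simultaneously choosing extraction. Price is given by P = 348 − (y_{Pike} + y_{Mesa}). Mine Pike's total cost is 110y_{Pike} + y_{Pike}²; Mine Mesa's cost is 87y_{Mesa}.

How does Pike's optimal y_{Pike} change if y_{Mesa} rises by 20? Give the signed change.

Mine Pike's profit: π = y_{Pike}(348 − (y_{Pike} + y_{Mesa})) − 110y_{Pike} − y_{Pike}².
∂π/∂y_{Pike} = 238 − 4y_{Pike} − y_{Mesa} = 0, so y_{Pike} = 59.5 − 0.25y_{Mesa}.
The reaction-function slope is −0.25, so a 20-unit rise in y_{Mesa} moves y_{Pike} by −0.25 × 20 = −5. Pike's best response falls — the actions are strategic substitutes.

-5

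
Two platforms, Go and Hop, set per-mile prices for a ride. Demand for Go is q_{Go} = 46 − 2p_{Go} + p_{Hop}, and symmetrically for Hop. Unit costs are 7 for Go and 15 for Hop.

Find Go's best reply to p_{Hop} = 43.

25.75

Go's profit: π = (p_{Go} − 7)(46 − 2p_{Go} + p_{Hop}).
∂π/∂p_{Go} = 60 − 4p_{Go} + p_{Hop} = 0 ⇒ p_{Go} = 15 + 0.25p_{Hop}.
At p_{Hop} = 43: p_{Go} = 15 + 0.25·43 = 25.75.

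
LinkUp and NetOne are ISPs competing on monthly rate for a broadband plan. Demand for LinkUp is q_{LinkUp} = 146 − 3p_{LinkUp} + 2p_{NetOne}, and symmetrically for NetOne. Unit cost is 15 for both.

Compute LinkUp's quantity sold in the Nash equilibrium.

LinkUp's profit: π = (p_{LinkUp} − 15)(146 − 3p_{LinkUp} + 2p_{NetOne}).
∂π/∂p_{LinkUp} = 191 − 6p_{LinkUp} + 2p_{NetOne} = 0 ⇒ p_{LinkUp} = 191/6 + (1/3)p_{NetOne}.
Setting p_{LinkUp} = p_{NetOne} in the reaction function: p_{LinkUp} = 191/6 + (1/3)p_{LinkUp}, so p_{LinkUp} = (191/6) / (2/3) = 47.75.
q_{LinkUp} = 146 − 3·47.75 + 2·47.75 = 98.25.

98.25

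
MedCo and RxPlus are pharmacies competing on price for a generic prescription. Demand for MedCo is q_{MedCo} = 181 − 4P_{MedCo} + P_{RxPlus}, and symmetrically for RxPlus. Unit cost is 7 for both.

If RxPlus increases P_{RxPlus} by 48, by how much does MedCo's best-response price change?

MedCo's profit: π = (P_{MedCo} − 7)(181 − 4P_{MedCo} + P_{RxPlus}).
∂π/∂P_{MedCo} = 209 − 8P_{MedCo} + P_{RxPlus} = 0 ⇒ P_{MedCo} = 26.125 + 0.125P_{RxPlus}.
The reaction-function slope is 0.125, so a 48-unit rise in P_{RxPlus} moves P_{MedCo} by 0.125 × 48 = 6. MedCo's best response rises — the actions are strategic complements.

6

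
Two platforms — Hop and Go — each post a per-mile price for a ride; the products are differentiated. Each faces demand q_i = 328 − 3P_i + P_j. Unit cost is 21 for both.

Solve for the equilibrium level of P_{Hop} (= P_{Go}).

78.2

Hop's profit: π = (P_{Hop} − 21)(328 − 3P_{Hop} + P_{Go}).
∂π/∂P_{Hop} = 391 − 6P_{Hop} + P_{Go} = 0 ⇒ P_{Hop} = 391/6 + (1/6)P_{Go}.
By symmetry P_{Go} = P_{Hop}; substituting into the reaction function, (5/6)P_{Hop} = 391/6 and P_{Hop} = 78.2.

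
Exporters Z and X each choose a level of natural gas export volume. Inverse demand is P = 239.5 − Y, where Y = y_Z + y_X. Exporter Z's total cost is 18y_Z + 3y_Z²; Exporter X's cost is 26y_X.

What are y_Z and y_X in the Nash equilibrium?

15.3, 99.1

Exporter Z's profit: π = y_Z(239.5 − (y_Z + y_X)) − 18y_Z − 3y_Z².
∂π/∂y_Z = 221.5 − 8y_Z − y_X = 0, so y_Z = 27.6875 − 0.125y_X.
For X: ∂π/∂y_X = 213.5 − 2y_X − y_Z = 0 ⇒ y_X = 106.75 − 0.5y_Z.
Substituting the second reaction function into the first: y_Z = 27.6875 − 0.125(106.75 − 0.5y_Z), which gives 0.9375y_Z = 459/32 ⇒ y_Z = 15.3.
Then y_X = 106.75 − 0.5·15.3 = 99.1.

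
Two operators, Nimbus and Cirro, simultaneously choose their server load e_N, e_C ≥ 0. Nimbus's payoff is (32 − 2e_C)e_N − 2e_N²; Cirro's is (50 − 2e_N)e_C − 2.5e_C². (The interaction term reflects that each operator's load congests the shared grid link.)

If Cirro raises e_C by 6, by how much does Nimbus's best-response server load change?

-3

Expanding Nimbus's payoff: 32e_N − 2e_Ce_N − 2e_N².
∂π/∂e_N = 32 − 2e_C − 4e_N = 0, so e_N = 8 − 0.5e_C.
The reaction-function slope is −0.5, so a 6-unit rise in e_C moves e_N by −0.5 × 6 = −3. Nimbus's best response falls — the actions are strategic substitutes.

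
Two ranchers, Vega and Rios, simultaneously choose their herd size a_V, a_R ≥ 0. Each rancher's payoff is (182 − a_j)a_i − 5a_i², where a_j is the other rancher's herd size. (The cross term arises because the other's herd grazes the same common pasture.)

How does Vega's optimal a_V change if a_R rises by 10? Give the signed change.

-1

Vega's payoff is (182 − a_R)a_V − 5a_V².
∂π/∂a_V = 182 − a_R − 10a_V = 0, so a_V = 18.2 − 0.1a_R.
The reaction-function slope is −0.1, so a 10-unit rise in a_R moves a_V by −0.1 × 10 = −1. Vega's best response falls — the actions are strategic substitutes.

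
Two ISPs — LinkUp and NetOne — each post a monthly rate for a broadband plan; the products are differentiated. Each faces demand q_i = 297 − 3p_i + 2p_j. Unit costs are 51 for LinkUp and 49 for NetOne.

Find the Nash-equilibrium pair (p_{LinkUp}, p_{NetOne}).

LinkUp's profit: π = (p_{LinkUp} − 51)(297 − 3p_{LinkUp} + 2p_{NetOne}).
∂π/∂p_{LinkUp} = 450 − 6p_{LinkUp} + 2p_{NetOne} = 0 ⇒ p_{LinkUp} = 75 + (1/3)p_{NetOne}.
Similarly p_{NetOne} = 74 + (1/3)p_{LinkUp}.
Plugging p_{NetOne} into LinkUp's best response: p_{LinkUp} = 75 + (1/3)(74 + (1/3)p_{LinkUp}) ⇒ (8/9)p_{LinkUp} = 299/3, so p_{LinkUp} = 112.125.
Then p_{NetOne} = 74 + (1/3)·112.125 = 111.375.

112.125, 111.375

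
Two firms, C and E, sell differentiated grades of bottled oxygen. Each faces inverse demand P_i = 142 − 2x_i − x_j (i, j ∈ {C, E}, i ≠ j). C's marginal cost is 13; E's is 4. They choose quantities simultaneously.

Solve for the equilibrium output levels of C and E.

Firm C's profit: π = x_C(142 − 2x_C − x_E) − 13x_C.
∂π/∂x_C = 129 − 4x_C − x_E = 0 ⇒ x_C = 32.25 − 0.25x_E.
Similarly x_E = 34.5 − 0.25x_C.
Solving the two reaction functions simultaneously: (1 − (−0.25)(−0.25))x_C = 32.25 − 0.25·34.5, so 0.9375x_C = 23.625 and x_C = 25.2.
Then x_E = 34.5 − 0.25·25.2 = 28.2.

25.2, 28.2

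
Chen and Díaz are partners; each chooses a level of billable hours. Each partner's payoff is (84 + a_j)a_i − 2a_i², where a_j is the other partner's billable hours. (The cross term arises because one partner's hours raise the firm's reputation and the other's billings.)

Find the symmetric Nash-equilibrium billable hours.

28

Chen's payoff is (84 + a_D)a_C − 2a_C².
∂π/∂a_C = 84 + a_D − 4a_C = 0, so a_C = 21 + 0.25a_D.
The game is symmetric, so in equilibrium a_D = a_C: the reaction function gives 0.75a_C = 21, hence a_C = 28.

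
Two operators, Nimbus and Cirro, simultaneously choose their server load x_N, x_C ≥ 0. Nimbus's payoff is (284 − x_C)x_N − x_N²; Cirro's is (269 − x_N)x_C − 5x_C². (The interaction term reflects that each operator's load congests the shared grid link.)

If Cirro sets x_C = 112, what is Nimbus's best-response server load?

86

Expanding Nimbus's payoff: 284x_N − x_Cx_N − x_N².
∂π/∂x_N = 284 − x_C − 2x_N = 0, so x_N = 142 − 0.5x_C.
At x_C = 112: x_N = 142 − 0.5·112 = 86.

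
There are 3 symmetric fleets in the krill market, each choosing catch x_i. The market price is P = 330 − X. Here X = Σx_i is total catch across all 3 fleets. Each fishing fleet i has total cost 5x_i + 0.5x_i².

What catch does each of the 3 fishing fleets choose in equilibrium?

65

A representative fishing fleet's profit is π_i = x_i(330 − X) − 5x_i − 0.5x_i², with X = x_i + Σ_{j≠i} x_j.
First-order condition: 325 − 3x_i − Σ_{j≠i} x_j = 0.
With identical fishing fleets, set every x_j = x: then 325 − 3x − 2x = 0, i.e. x = 325/5 = 65.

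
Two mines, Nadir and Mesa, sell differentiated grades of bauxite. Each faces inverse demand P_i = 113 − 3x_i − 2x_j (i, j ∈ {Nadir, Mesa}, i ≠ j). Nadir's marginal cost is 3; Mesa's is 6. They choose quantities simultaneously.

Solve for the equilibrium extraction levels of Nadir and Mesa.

13.9375, 13.1875

Mine Nadir's profit: π = x_{Nadir}(113 − 3x_{Nadir} − 2x_{Mesa}) − 3x_{Nadir}.
∂π/∂x_{Nadir} = 110 − 6x_{Nadir} − 2x_{Mesa} = 0 ⇒ x_{Nadir} = 55/3 − (1/3)x_{Mesa}.
Similarly x_{Mesa} = 107/6 − (1/3)x_{Nadir}.
Solving the two reaction functions simultaneously: (1 − (−1/3)(−1/3))x_{Nadir} = 55/3 − (1/3)·(107/6), so (8/9)x_{Nadir} = 223/18 and x_{Nadir} = 13.9375.
Then x_{Mesa} = 107/6 − (1/3)·13.9375 = 13.1875.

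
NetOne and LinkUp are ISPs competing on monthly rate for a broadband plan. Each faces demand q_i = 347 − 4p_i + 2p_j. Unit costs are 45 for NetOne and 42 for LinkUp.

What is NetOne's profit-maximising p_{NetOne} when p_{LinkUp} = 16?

NetOne's profit: π = (p_{NetOne} − 45)(347 − 4p_{NetOne} + 2p_{LinkUp}).
∂π/∂p_{NetOne} = 527 − 8p_{NetOne} + 2p_{LinkUp} = 0 ⇒ p_{NetOne} = 65.875 + 0.25p_{LinkUp}.
At p_{LinkUp} = 16: p_{NetOne} = 65.875 + 0.25·16 = 69.875.

69.875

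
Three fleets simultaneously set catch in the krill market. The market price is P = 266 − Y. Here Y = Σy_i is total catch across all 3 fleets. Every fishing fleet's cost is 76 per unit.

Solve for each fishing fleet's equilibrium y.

47.5

A representative fishing fleet's profit is π_i = y_i(266 − Y) − 76y_i, with Y = y_i + Σ_{j≠i} y_j.
First-order condition: 190 − 2y_i − Σ_{j≠i} y_j = 0.
In a symmetric equilibrium every fishing fleet chooses the same y, so Σ_{j≠i} y_j = 2y. The condition becomes 190 − 4y = 0, giving y = 190/4 = 47.5.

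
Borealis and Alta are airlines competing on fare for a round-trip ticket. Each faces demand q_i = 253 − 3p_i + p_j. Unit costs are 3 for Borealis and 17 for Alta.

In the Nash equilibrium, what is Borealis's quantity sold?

151.8

Borealis's profit: π = (p_{Borealis} − 3)(253 − 3p_{Borealis} + p_{Alta}).
∂π/∂p_{Borealis} = 262 − 6p_{Borealis} + p_{Alta} = 0 ⇒ p_{Borealis} = 131/3 + (1/6)p_{Alta}.
Similarly p_{Alta} = 152/3 + (1/6)p_{Borealis}.
Solving the two reaction functions simultaneously: (1 − (1/6)(1/6))p_{Borealis} = 131/3 + (1/6)·(152/3), so (35/36)p_{Borealis} = 469/9 and p_{Borealis} = 53.6.
Then p_{Alta} = 152/3 + (1/6)·53.6 = 59.6.
q_{Borealis} = 253 − 3·53.6 + 59.6 = 151.8.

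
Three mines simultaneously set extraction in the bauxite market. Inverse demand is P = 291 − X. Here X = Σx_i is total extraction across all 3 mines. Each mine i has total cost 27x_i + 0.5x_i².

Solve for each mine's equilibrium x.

A representative mine's profit is π_i = x_i(291 − X) − 27x_i − 0.5x_i², with X = x_i + Σ_{j≠i} x_j.
First-order condition: 264 − 3x_i − Σ_{j≠i} x_j = 0.
With identical mines, set every x_j = x: then 264 − 3x − 2x = 0, i.e. x = 264/5 = 52.8.

52.8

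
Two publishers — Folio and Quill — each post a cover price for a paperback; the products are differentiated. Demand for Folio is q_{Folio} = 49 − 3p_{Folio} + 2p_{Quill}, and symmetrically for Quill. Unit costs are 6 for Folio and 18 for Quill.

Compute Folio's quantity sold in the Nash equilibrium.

39

Folio's profit: π = (p_{Folio} − 6)(49 − 3p_{Folio} + 2p_{Quill}).
∂π/∂p_{Folio} = 67 − 6p_{Folio} + 2p_{Quill} = 0 ⇒ p_{Folio} = 67/6 + (1/3)p_{Quill}.
Similarly p_{Quill} = 103/6 + (1/3)p_{Folio}.
Substituting the second reaction function into the first: p_{Folio} = 67/6 + (1/3)(103/6 + (1/3)p_{Folio}), which gives (8/9)p_{Folio} = 152/9 ⇒ p_{Folio} = 19.
Then p_{Quill} = 103/6 + (1/3)·19 = 23.5.
q_{Folio} = 49 − 3·19 + 2·23.5 = 39.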